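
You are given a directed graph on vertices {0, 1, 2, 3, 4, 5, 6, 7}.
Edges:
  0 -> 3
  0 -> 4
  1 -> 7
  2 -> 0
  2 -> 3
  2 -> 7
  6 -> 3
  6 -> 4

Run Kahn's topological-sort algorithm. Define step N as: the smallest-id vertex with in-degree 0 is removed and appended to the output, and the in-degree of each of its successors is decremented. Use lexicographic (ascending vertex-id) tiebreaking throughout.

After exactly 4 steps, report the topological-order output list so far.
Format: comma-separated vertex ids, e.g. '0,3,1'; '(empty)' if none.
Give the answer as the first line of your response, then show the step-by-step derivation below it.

1,2,0,5

step 1: output 1; order=[1]; indeg=(1,0,0,3,2,0,0,1)
step 2: output 2; order=[1,2]; indeg=(0,0,0,2,2,0,0,0)
step 3: output 0; order=[1,2,0]; indeg=(0,0,0,1,1,0,0,0)
step 4: output 5; order=[1,2,0,5]; indeg=(0,0,0,1,1,0,0,0)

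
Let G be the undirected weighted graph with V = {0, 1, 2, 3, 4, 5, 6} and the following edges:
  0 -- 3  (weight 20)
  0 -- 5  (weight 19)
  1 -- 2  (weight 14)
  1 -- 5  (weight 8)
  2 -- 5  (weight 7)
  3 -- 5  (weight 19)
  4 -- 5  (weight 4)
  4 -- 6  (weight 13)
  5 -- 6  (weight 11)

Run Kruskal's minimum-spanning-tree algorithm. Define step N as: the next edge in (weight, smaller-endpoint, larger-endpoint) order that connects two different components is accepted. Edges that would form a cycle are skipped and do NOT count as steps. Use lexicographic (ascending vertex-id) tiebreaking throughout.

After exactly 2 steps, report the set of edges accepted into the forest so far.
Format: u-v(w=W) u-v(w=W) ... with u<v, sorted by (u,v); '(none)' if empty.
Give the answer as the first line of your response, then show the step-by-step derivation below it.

2-5(w=7) 4-5(w=4)

step 1: add edge 4-5 (w=4); MST = {4-5(w=4)}
step 2: add edge 2-5 (w=7); MST = {2-5(w=7) 4-5(w=4)}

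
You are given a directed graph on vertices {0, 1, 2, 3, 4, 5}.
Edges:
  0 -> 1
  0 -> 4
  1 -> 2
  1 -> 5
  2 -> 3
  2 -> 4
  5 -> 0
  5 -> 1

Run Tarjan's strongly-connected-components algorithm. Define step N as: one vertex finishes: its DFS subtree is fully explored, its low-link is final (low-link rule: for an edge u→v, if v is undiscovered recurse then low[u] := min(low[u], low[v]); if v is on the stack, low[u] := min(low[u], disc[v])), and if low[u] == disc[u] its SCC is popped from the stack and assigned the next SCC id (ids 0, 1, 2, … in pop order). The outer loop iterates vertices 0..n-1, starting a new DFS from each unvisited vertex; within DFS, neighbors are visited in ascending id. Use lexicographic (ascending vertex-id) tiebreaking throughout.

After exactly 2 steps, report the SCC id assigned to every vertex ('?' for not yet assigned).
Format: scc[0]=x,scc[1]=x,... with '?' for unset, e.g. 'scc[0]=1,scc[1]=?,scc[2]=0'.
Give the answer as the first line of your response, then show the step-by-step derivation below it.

scc[0]=?,scc[1]=?,scc[2]=?,scc[3]=0,scc[4]=1,scc[5]=?

step 1: low=(low[0]=0,low[1]=1,low[2]=2,low[3]=3,low[4]=?,low[5]=?); scc=(scc[0]=?,scc[1]=?,scc[2]=?,scc[3]=0,scc[4]=?,scc[5]=?)
step 2: low=(low[0]=0,low[1]=1,low[2]=2,low[3]=3,low[4]=4,low[5]=?); scc=(scc[0]=?,scc[1]=?,scc[2]=?,scc[3]=0,scc[4]=1,scc[5]=?)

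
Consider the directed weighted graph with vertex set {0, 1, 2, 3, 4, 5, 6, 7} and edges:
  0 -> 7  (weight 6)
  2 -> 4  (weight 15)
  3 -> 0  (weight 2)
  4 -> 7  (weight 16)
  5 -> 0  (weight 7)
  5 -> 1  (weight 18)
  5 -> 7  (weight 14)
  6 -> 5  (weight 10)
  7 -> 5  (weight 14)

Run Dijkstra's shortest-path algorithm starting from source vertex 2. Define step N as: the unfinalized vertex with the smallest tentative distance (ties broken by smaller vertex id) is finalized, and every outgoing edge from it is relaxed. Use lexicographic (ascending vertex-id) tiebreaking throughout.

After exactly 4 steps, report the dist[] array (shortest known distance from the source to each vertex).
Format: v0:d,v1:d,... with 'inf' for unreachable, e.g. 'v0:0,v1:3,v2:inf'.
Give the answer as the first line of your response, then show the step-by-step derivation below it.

v0:52,v1:63,v2:0,v3:inf,v4:15,v5:45,v6:inf,v7:31

step 1: dist = v0:inf,v1:inf,v2:0,v3:inf,v4:15,v5:inf,v6:inf,v7:inf
step 2: dist = v0:inf,v1:inf,v2:0,v3:inf,v4:15,v5:inf,v6:inf,v7:31
step 3: dist = v0:inf,v1:inf,v2:0,v3:inf,v4:15,v5:45,v6:inf,v7:31
step 4: dist = v0:52,v1:63,v2:0,v3:inf,v4:15,v5:45,v6:inf,v7:31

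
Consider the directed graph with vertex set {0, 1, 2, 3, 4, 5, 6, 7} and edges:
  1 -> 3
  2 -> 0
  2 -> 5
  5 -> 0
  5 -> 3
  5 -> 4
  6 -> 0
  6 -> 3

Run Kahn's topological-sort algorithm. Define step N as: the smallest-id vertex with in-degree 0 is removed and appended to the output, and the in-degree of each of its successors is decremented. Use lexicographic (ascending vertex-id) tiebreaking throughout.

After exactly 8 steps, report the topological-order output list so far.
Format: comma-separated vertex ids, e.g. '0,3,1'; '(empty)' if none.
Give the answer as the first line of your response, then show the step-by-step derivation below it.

1,2,5,4,6,0,3,7

step 1: output 1; order=[1]; indeg=(3,0,0,2,1,1,0,0)
step 2: output 2; order=[1,2]; indeg=(2,0,0,2,1,0,0,0)
step 3: output 5; order=[1,2,5]; indeg=(1,0,0,1,0,0,0,0)
step 4: output 4; order=[1,2,5,4]; indeg=(1,0,0,1,0,0,0,0)
step 5: output 6; order=[1,2,5,4,6]; indeg=(0,0,0,0,0,0,0,0)
step 6: output 0; order=[1,2,5,4,6,0]; indeg=(0,0,0,0,0,0,0,0)
step 7: output 3; order=[1,2,5,4,6,0,3]; indeg=(0,0,0,0,0,0,0,0)
step 8: output 7; order=[1,2,5,4,6,0,3,7]; indeg=(0,0,0,0,0,0,0,0)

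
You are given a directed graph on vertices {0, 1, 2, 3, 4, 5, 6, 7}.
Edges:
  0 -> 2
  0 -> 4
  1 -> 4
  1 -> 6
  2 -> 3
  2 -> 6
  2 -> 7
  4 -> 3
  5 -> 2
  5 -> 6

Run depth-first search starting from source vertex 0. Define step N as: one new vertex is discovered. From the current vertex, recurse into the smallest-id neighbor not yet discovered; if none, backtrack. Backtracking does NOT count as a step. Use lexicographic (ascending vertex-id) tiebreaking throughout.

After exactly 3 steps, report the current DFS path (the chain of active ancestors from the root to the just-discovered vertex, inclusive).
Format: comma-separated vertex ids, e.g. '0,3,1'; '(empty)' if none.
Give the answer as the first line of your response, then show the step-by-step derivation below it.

0,2,3

step 1: discover 0; path=0; order=0
step 2: discover 2; path=0>2; order=0,2
step 3: discover 3; path=0>2>3; order=0,2,3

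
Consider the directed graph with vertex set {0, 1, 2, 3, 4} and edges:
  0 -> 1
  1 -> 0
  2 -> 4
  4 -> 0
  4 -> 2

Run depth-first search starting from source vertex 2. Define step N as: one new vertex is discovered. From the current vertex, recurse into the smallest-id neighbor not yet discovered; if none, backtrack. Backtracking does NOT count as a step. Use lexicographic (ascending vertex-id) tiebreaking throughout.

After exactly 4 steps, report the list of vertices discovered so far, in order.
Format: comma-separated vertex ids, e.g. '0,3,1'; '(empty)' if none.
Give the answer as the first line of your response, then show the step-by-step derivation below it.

2,4,0,1

step 1: discover 2; path=2; order=2
step 2: discover 4; path=2>4; order=2,4
step 3: discover 0; path=2>4>0; order=2,4,0
step 4: discover 1; path=2>4>0>1; order=2,4,0,1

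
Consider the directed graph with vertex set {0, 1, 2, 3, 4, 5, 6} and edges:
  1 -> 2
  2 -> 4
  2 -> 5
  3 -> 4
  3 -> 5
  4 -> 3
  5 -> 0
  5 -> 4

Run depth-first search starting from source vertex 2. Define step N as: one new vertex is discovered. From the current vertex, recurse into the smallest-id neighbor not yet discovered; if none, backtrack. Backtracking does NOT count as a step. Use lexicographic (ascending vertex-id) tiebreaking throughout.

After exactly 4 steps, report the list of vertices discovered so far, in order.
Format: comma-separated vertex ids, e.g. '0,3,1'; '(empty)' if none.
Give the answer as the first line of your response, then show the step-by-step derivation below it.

2,4,3,5

step 1: discover 2; path=2; order=2
step 2: discover 4; path=2>4; order=2,4
step 3: discover 3; path=2>4>3; order=2,4,3
step 4: discover 5; path=2>4>3>5; order=2,4,3,5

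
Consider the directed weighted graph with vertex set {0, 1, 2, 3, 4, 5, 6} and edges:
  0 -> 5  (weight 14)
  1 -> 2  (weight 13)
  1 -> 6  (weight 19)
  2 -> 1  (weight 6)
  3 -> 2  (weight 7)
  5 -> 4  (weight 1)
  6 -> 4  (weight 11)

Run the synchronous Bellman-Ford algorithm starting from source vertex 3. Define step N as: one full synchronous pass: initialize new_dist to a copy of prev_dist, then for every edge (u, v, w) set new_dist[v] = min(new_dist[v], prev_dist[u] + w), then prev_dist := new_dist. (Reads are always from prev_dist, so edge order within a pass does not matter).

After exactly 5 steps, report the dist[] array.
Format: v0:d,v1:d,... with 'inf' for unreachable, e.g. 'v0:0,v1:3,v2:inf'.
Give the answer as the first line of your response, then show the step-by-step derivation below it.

v0:inf,v1:13,v2:7,v3:0,v4:43,v5:inf,v6:32

step 1: dist = v0:inf,v1:inf,v2:7,v3:0,v4:inf,v5:inf,v6:inf
step 2: dist = v0:inf,v1:13,v2:7,v3:0,v4:inf,v5:inf,v6:inf
step 3: dist = v0:inf,v1:13,v2:7,v3:0,v4:inf,v5:inf,v6:32
step 4: dist = v0:inf,v1:13,v2:7,v3:0,v4:43,v5:inf,v6:32
step 5: dist = v0:inf,v1:13,v2:7,v3:0,v4:43,v5:inf,v6:32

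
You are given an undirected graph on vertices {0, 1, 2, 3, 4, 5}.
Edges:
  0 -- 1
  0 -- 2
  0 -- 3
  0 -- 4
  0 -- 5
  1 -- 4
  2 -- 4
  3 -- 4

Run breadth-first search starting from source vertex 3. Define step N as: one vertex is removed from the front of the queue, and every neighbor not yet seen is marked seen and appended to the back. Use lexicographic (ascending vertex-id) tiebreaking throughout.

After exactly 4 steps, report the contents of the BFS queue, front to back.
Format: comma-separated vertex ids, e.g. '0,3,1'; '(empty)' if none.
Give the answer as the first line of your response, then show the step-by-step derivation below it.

2,5

step 1: dequeue 3; queue=[0,4]; order=3
step 2: dequeue 0; queue=[4,1,2,5]; order=3,0
step 3: dequeue 4; queue=[1,2,5]; order=3,0,4
step 4: dequeue 1; queue=[2,5]; order=3,0,4,1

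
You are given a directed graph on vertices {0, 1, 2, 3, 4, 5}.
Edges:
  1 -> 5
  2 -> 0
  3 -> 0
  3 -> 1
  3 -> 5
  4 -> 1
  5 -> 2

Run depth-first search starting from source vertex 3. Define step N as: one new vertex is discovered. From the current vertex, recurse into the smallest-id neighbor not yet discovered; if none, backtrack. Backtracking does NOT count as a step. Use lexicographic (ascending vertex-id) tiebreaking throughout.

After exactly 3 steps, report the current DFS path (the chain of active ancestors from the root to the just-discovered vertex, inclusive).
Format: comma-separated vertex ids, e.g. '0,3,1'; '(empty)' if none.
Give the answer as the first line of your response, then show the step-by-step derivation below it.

3,1

step 1: discover 3; path=3; order=3
step 2: discover 0; path=3>0; order=3,0
step 3: discover 1; path=3>1; order=3,0,1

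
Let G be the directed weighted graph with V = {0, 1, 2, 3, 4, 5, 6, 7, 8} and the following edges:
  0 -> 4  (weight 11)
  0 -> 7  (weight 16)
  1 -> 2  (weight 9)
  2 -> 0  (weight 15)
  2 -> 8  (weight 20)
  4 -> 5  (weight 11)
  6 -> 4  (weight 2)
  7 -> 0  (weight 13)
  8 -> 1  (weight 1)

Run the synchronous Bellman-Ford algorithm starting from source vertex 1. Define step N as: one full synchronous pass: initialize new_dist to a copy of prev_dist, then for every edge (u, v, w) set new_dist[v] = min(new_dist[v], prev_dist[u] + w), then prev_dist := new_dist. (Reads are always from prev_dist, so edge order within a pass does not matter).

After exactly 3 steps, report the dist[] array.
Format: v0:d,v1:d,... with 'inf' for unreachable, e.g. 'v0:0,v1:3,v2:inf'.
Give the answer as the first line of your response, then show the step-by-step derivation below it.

v0:24,v1:0,v2:9,v3:inf,v4:35,v5:inf,v6:inf,v7:40,v8:29

step 1: dist = v0:inf,v1:0,v2:9,v3:inf,v4:inf,v5:inf,v6:inf,v7:inf,v8:inf
step 2: dist = v0:24,v1:0,v2:9,v3:inf,v4:inf,v5:inf,v6:inf,v7:inf,v8:29
step 3: dist = v0:24,v1:0,v2:9,v3:inf,v4:35,v5:inf,v6:inf,v7:40,v8:29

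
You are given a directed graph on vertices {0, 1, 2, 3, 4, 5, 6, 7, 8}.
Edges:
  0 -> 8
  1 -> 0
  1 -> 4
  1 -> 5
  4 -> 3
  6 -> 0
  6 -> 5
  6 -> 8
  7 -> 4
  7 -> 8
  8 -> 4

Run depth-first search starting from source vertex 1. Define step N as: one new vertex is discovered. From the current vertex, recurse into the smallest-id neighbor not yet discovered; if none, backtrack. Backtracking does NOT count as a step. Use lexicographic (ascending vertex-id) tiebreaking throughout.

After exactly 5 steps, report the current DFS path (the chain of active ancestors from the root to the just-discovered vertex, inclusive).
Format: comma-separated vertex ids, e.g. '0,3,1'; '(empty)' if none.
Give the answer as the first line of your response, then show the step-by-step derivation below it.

1,0,8,4,3

step 1: discover 1; path=1; order=1
step 2: discover 0; path=1>0; order=1,0
step 3: discover 8; path=1>0>8; order=1,0,8
step 4: discover 4; path=1>0>8>4; order=1,0,8,4
step 5: discover 3; path=1>0>8>4>3; order=1,0,8,4,3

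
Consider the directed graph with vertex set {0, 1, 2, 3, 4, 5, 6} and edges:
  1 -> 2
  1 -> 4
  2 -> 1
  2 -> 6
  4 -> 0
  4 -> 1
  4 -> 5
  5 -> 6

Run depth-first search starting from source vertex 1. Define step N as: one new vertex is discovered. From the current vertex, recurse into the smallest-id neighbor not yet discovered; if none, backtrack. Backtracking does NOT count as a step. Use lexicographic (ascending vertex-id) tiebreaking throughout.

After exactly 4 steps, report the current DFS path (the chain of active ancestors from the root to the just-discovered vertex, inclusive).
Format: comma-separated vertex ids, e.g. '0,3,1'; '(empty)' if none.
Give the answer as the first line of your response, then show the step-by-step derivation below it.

1,4

step 1: discover 1; path=1; order=1
step 2: discover 2; path=1>2; order=1,2
step 3: discover 6; path=1>2>6; order=1,2,6
step 4: discover 4; path=1>4; order=1,2,6,4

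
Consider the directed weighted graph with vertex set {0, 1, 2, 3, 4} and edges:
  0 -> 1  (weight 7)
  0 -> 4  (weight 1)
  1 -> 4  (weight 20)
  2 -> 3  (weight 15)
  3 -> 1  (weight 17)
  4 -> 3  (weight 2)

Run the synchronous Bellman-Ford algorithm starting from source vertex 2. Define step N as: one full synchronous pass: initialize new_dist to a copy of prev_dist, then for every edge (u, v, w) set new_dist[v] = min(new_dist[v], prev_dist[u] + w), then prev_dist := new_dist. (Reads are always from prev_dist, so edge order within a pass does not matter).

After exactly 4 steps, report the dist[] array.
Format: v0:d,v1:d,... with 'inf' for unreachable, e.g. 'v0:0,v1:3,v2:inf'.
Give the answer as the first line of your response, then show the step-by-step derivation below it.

v0:inf,v1:32,v2:0,v3:15,v4:52

step 1: dist = v0:inf,v1:inf,v2:0,v3:15,v4:inf
step 2: dist = v0:inf,v1:32,v2:0,v3:15,v4:inf
step 3: dist = v0:inf,v1:32,v2:0,v3:15,v4:52
step 4: dist = v0:inf,v1:32,v2:0,v3:15,v4:52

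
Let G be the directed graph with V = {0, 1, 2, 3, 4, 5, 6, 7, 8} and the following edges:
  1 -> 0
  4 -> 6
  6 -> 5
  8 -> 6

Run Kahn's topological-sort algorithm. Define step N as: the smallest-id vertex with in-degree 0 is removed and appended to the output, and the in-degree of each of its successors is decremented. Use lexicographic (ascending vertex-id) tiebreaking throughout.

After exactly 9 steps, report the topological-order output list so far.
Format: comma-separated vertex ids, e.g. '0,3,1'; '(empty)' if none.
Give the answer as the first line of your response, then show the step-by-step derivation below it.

1,0,2,3,4,7,8,6,5

step 1: output 1; order=[1]; indeg=(0,0,0,0,0,1,2,0,0)
step 2: output 0; order=[1,0]; indeg=(0,0,0,0,0,1,2,0,0)
step 3: output 2; order=[1,0,2]; indeg=(0,0,0,0,0,1,2,0,0)
step 4: output 3; order=[1,0,2,3]; indeg=(0,0,0,0,0,1,2,0,0)
step 5: output 4; order=[1,0,2,3,4]; indeg=(0,0,0,0,0,1,1,0,0)
step 6: output 7; order=[1,0,2,3,4,7]; indeg=(0,0,0,0,0,1,1,0,0)
step 7: output 8; order=[1,0,2,3,4,7,8]; indeg=(0,0,0,0,0,1,0,0,0)
step 8: output 6; order=[1,0,2,3,4,7,8,6]; indeg=(0,0,0,0,0,0,0,0,0)
step 9: output 5; order=[1,0,2,3,4,7,8,6,5]; indeg=(0,0,0,0,0,0,0,0,0)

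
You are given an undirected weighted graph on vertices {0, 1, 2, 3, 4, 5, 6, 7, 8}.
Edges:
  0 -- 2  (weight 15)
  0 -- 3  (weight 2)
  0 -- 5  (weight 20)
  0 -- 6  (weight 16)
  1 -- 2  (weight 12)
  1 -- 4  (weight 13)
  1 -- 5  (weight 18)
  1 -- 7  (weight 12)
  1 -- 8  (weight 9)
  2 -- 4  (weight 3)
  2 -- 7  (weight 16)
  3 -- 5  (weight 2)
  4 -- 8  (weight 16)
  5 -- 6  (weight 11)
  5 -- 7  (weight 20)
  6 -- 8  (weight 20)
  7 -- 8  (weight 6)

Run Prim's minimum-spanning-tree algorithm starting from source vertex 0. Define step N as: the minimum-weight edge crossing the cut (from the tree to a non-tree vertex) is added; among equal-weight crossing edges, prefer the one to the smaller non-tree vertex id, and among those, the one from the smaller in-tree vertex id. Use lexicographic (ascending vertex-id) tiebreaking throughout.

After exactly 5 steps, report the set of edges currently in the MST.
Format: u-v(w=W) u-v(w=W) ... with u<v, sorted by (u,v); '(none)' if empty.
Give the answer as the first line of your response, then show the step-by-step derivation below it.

0-2(w=15) 0-3(w=2) 2-4(w=3) 3-5(w=2) 5-6(w=11)

step 1: add edge 0-3 (w=2); MST = {0-3(w=2)}
step 2: add edge 3-5 (w=2); MST = {0-3(w=2) 3-5(w=2)}
step 3: add edge 5-6 (w=11); MST = {0-3(w=2) 3-5(w=2) 5-6(w=11)}
step 4: add edge 0-2 (w=15); MST = {0-2(w=15) 0-3(w=2) 3-5(w=2) 5-6(w=11)}
step 5: add edge 2-4 (w=3); MST = {0-2(w=15) 0-3(w=2) 2-4(w=3) 3-5(w=2) 5-6(w=11)}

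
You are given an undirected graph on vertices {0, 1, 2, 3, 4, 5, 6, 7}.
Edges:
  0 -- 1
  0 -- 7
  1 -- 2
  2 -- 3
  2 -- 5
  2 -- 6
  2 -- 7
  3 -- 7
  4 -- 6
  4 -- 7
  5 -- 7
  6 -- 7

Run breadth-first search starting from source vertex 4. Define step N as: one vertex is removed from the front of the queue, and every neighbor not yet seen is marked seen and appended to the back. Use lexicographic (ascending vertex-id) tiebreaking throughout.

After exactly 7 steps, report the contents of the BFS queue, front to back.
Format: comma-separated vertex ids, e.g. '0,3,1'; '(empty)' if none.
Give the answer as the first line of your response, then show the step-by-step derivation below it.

1

step 1: dequeue 4; queue=[6,7]; order=4
step 2: dequeue 6; queue=[7,2]; order=4,6
step 3: dequeue 7; queue=[2,0,3,5]; order=4,6,7
step 4: dequeue 2; queue=[0,3,5,1]; order=4,6,7,2
step 5: dequeue 0; queue=[3,5,1]; order=4,6,7,2,0
step 6: dequeue 3; queue=[5,1]; order=4,6,7,2,0,3
step 7: dequeue 5; queue=[1]; order=4,6,7,2,0,3,5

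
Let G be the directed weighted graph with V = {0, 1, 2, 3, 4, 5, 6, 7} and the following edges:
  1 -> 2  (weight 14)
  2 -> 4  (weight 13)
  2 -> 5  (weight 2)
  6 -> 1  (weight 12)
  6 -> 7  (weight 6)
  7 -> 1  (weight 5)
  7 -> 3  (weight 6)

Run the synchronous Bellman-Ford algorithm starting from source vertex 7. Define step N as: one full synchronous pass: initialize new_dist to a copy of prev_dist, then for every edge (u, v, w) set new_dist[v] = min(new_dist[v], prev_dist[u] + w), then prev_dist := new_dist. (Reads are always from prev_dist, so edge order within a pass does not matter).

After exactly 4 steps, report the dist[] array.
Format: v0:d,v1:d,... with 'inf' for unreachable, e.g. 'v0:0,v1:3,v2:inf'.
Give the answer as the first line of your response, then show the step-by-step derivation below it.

v0:inf,v1:5,v2:19,v3:6,v4:32,v5:21,v6:inf,v7:0

step 1: dist = v0:inf,v1:5,v2:inf,v3:6,v4:inf,v5:inf,v6:inf,v7:0
step 2: dist = v0:inf,v1:5,v2:19,v3:6,v4:inf,v5:inf,v6:inf,v7:0
step 3: dist = v0:inf,v1:5,v2:19,v3:6,v4:32,v5:21,v6:inf,v7:0
step 4: dist = v0:inf,v1:5,v2:19,v3:6,v4:32,v5:21,v6:inf,v7:0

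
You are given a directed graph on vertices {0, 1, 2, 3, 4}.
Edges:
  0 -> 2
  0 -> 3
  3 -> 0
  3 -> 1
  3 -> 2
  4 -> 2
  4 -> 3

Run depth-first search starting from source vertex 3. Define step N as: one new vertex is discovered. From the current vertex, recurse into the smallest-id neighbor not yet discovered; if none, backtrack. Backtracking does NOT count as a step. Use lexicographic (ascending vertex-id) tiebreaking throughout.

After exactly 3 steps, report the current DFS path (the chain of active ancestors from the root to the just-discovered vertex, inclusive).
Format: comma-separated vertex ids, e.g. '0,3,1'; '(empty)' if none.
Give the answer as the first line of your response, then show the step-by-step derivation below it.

3,0,2

step 1: discover 3; path=3; order=3
step 2: discover 0; path=3>0; order=3,0
step 3: discover 2; path=3>0>2; order=3,0,2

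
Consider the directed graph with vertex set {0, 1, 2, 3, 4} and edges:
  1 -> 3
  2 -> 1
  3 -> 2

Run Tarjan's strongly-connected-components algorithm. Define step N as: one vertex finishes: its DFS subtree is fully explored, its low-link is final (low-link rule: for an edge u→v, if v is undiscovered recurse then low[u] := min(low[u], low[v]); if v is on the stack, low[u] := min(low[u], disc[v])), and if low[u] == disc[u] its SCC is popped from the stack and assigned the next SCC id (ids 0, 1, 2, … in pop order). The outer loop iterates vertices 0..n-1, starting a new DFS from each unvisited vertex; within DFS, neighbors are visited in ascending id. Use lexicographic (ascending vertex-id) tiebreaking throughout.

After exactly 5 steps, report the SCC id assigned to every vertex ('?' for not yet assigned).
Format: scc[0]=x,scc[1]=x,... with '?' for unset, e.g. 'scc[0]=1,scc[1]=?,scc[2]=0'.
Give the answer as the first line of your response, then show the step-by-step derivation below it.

scc[0]=0,scc[1]=1,scc[2]=1,scc[3]=1,scc[4]=2

step 1: low=(low[0]=0,low[1]=?,low[2]=?,low[3]=?,low[4]=?); scc=(scc[0]=0,scc[1]=?,scc[2]=?,scc[3]=?,scc[4]=?)
step 2: low=(low[0]=0,low[1]=1,low[2]=1,low[3]=2,low[4]=?); scc=(scc[0]=0,scc[1]=?,scc[2]=?,scc[3]=?,scc[4]=?)
step 3: low=(low[0]=0,low[1]=1,low[2]=1,low[3]=1,low[4]=?); scc=(scc[0]=0,scc[1]=?,scc[2]=?,scc[3]=?,scc[4]=?)
step 4: low=(low[0]=0,low[1]=1,low[2]=1,low[3]=1,low[4]=?); scc=(scc[0]=0,scc[1]=1,scc[2]=1,scc[3]=1,scc[4]=?)
step 5: low=(low[0]=0,low[1]=1,low[2]=1,low[3]=1,low[4]=4); scc=(scc[0]=0,scc[1]=1,scc[2]=1,scc[3]=1,scc[4]=2)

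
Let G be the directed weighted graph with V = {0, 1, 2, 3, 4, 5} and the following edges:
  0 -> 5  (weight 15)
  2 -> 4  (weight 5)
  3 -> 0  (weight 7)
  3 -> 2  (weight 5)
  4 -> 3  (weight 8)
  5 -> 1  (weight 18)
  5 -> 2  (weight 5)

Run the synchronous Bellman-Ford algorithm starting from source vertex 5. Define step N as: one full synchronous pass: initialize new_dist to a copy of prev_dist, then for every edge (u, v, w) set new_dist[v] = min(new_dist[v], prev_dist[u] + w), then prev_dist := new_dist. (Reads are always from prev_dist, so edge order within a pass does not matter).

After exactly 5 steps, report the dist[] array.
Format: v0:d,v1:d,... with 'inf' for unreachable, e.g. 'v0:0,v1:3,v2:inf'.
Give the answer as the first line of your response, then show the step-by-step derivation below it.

v0:25,v1:18,v2:5,v3:18,v4:10,v5:0

step 1: dist = v0:inf,v1:18,v2:5,v3:inf,v4:inf,v5:0
step 2: dist = v0:inf,v1:18,v2:5,v3:inf,v4:10,v5:0
step 3: dist = v0:inf,v1:18,v2:5,v3:18,v4:10,v5:0
step 4: dist = v0:25,v1:18,v2:5,v3:18,v4:10,v5:0
step 5: dist = v0:25,v1:18,v2:5,v3:18,v4:10,v5:0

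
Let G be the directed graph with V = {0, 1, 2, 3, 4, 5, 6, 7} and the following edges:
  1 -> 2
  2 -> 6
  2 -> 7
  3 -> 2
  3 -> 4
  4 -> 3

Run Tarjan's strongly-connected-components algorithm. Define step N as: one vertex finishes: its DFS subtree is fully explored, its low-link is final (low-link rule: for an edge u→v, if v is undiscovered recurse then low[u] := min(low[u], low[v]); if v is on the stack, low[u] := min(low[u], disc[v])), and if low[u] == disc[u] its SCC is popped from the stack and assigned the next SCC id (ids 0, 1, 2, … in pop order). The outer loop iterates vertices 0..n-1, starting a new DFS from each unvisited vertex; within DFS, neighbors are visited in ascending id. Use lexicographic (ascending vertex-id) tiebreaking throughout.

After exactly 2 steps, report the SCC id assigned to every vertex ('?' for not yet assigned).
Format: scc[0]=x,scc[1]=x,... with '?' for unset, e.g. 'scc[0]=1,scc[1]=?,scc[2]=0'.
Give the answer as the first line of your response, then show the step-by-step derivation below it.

scc[0]=0,scc[1]=?,scc[2]=?,scc[3]=?,scc[4]=?,scc[5]=?,scc[6]=1,scc[7]=?

step 1: low=(low[0]=0,low[1]=?,low[2]=?,low[3]=?,low[4]=?,low[5]=?,low[6]=?,low[7]=?); scc=(scc[0]=0,scc[1]=?,scc[2]=?,scc[3]=?,scc[4]=?,scc[5]=?,scc[6]=?,scc[7]=?)
step 2: low=(low[0]=0,low[1]=1,low[2]=2,low[3]=?,low[4]=?,low[5]=?,low[6]=3,low[7]=?); scc=(scc[0]=0,scc[1]=?,scc[2]=?,scc[3]=?,scc[4]=?,scc[5]=?,scc[6]=1,scc[7]=?)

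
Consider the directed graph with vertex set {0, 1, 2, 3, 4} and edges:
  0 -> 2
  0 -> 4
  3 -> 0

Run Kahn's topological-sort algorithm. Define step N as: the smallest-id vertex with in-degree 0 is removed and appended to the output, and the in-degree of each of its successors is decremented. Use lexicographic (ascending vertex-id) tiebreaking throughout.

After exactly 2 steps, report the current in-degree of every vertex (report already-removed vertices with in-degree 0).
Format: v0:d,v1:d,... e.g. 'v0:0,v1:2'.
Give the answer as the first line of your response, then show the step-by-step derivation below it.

v0:0,v1:0,v2:1,v3:0,v4:1

step 1: output 1; order=[1]; indeg=(1,0,1,0,1)
step 2: output 3; order=[1,3]; indeg=(0,0,1,0,1)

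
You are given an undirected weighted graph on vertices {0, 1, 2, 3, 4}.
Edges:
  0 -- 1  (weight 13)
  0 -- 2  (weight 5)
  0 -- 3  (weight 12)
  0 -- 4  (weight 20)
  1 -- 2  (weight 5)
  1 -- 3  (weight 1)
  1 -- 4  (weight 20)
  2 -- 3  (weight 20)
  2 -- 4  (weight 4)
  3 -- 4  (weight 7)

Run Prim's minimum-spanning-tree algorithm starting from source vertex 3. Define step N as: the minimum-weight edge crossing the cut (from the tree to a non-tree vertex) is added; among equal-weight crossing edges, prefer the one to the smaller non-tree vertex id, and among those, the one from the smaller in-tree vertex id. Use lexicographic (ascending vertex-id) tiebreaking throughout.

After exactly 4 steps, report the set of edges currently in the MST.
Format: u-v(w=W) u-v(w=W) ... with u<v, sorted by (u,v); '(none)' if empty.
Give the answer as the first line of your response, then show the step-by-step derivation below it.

0-2(w=5) 1-2(w=5) 1-3(w=1) 2-4(w=4)

step 1: add edge 1-3 (w=1); MST = {1-3(w=1)}
step 2: add edge 1-2 (w=5); MST = {1-2(w=5) 1-3(w=1)}
step 3: add edge 2-4 (w=4); MST = {1-2(w=5) 1-3(w=1) 2-4(w=4)}
step 4: add edge 0-2 (w=5); MST = {0-2(w=5) 1-2(w=5) 1-3(w=1) 2-4(w=4)}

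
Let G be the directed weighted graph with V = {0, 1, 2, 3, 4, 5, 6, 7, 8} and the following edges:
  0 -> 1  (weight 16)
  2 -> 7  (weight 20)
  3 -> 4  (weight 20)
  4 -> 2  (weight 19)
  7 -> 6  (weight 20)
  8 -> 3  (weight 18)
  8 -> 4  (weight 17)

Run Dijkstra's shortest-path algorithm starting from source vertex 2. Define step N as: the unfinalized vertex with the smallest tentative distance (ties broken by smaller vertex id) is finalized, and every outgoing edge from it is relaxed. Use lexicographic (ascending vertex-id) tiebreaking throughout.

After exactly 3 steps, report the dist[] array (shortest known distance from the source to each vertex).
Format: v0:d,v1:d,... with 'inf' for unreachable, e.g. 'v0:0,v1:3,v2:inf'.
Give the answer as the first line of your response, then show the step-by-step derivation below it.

v0:inf,v1:inf,v2:0,v3:inf,v4:inf,v5:inf,v6:40,v7:20,v8:inf

step 1: dist = v0:inf,v1:inf,v2:0,v3:inf,v4:inf,v5:inf,v6:inf,v7:20,v8:inf
step 2: dist = v0:inf,v1:inf,v2:0,v3:inf,v4:inf,v5:inf,v6:40,v7:20,v8:inf
step 3: dist = v0:inf,v1:inf,v2:0,v3:inf,v4:inf,v5:inf,v6:40,v7:20,v8:inf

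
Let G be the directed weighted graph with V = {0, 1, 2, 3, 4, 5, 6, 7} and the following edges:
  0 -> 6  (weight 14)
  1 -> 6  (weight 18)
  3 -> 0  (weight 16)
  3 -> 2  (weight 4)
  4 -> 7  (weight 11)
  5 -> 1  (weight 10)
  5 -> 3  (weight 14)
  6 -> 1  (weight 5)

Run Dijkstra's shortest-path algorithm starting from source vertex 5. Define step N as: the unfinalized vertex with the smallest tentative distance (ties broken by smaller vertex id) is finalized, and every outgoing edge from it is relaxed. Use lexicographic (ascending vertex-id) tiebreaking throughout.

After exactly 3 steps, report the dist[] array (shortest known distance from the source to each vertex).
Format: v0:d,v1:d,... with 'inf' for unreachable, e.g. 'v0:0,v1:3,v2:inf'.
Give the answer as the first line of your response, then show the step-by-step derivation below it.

v0:30,v1:10,v2:18,v3:14,v4:inf,v5:0,v6:28,v7:inf

step 1: dist = v0:inf,v1:10,v2:inf,v3:14,v4:inf,v5:0,v6:inf,v7:inf
step 2: dist = v0:inf,v1:10,v2:inf,v3:14,v4:inf,v5:0,v6:28,v7:inf
step 3: dist = v0:30,v1:10,v2:18,v3:14,v4:inf,v5:0,v6:28,v7:inf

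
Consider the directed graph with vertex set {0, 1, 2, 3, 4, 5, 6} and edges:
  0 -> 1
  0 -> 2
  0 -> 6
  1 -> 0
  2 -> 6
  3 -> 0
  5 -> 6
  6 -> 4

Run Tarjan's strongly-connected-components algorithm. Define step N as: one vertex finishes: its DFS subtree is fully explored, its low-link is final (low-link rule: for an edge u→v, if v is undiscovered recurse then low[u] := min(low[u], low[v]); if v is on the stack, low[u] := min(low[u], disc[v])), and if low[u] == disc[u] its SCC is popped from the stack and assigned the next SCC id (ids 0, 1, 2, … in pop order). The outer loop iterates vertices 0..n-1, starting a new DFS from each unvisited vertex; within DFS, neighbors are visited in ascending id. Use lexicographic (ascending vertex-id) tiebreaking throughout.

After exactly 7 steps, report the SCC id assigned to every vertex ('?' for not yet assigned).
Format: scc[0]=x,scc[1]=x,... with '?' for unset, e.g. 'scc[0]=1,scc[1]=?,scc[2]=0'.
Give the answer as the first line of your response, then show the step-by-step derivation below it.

scc[0]=3,scc[1]=3,scc[2]=2,scc[3]=4,scc[4]=0,scc[5]=5,scc[6]=1

step 1: low=(low[0]=0,low[1]=0,low[2]=?,low[3]=?,low[4]=?,low[5]=?,low[6]=?); scc=(scc[0]=?,scc[1]=?,scc[2]=?,scc[3]=?,scc[4]=?,scc[5]=?,scc[6]=?)
step 2: low=(low[0]=0,low[1]=0,low[2]=2,low[3]=?,low[4]=4,low[5]=?,low[6]=3); scc=(scc[0]=?,scc[1]=?,scc[2]=?,scc[3]=?,scc[4]=0,scc[5]=?,scc[6]=?)
step 3: low=(low[0]=0,low[1]=0,low[2]=2,low[3]=?,low[4]=4,low[5]=?,low[6]=3); scc=(scc[0]=?,scc[1]=?,scc[2]=?,scc[3]=?,scc[4]=0,scc[5]=?,scc[6]=1)
step 4: low=(low[0]=0,low[1]=0,low[2]=2,low[3]=?,low[4]=4,low[5]=?,low[6]=3); scc=(scc[0]=?,scc[1]=?,scc[2]=2,scc[3]=?,scc[4]=0,scc[5]=?,scc[6]=1)
step 5: low=(low[0]=0,low[1]=0,low[2]=2,low[3]=?,low[4]=4,low[5]=?,low[6]=3); scc=(scc[0]=3,scc[1]=3,scc[2]=2,scc[3]=?,scc[4]=0,scc[5]=?,scc[6]=1)
step 6: low=(low[0]=0,low[1]=0,low[2]=2,low[3]=5,low[4]=4,low[5]=?,low[6]=3); scc=(scc[0]=3,scc[1]=3,scc[2]=2,scc[3]=4,scc[4]=0,scc[5]=?,scc[6]=1)
step 7: low=(low[0]=0,low[1]=0,low[2]=2,low[3]=5,low[4]=4,low[5]=6,low[6]=3); scc=(scc[0]=3,scc[1]=3,scc[2]=2,scc[3]=4,scc[4]=0,scc[5]=5,scc[6]=1)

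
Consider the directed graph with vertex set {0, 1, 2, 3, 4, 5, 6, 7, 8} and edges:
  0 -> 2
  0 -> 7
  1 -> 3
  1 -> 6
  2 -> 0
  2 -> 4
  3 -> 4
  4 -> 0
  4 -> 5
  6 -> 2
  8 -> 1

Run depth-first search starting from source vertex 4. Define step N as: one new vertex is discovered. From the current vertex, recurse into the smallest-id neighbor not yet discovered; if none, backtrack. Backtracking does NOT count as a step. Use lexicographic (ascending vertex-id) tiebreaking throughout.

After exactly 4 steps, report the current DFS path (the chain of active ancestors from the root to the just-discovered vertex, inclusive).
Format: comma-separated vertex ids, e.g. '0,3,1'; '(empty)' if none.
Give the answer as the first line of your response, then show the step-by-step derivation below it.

4,0,7

step 1: discover 4; path=4; order=4
step 2: discover 0; path=4>0; order=4,0
step 3: discover 2; path=4>0>2; order=4,0,2
step 4: discover 7; path=4>0>7; order=4,0,2,7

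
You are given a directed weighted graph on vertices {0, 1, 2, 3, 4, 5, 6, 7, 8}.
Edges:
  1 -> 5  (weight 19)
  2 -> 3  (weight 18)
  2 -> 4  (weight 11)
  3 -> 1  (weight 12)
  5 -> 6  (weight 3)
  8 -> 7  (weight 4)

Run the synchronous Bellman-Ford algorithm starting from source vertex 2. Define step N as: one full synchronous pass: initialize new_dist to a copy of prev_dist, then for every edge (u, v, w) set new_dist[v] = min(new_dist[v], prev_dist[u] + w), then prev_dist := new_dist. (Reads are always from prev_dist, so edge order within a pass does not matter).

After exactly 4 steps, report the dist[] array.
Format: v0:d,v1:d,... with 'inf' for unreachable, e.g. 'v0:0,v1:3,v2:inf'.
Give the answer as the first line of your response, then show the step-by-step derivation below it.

v0:inf,v1:30,v2:0,v3:18,v4:11,v5:49,v6:52,v7:inf,v8:inf

step 1: dist = v0:inf,v1:inf,v2:0,v3:18,v4:11,v5:inf,v6:inf,v7:inf,v8:inf
step 2: dist = v0:inf,v1:30,v2:0,v3:18,v4:11,v5:inf,v6:inf,v7:inf,v8:inf
step 3: dist = v0:inf,v1:30,v2:0,v3:18,v4:11,v5:49,v6:inf,v7:inf,v8:inf
step 4: dist = v0:inf,v1:30,v2:0,v3:18,v4:11,v5:49,v6:52,v7:inf,v8:inf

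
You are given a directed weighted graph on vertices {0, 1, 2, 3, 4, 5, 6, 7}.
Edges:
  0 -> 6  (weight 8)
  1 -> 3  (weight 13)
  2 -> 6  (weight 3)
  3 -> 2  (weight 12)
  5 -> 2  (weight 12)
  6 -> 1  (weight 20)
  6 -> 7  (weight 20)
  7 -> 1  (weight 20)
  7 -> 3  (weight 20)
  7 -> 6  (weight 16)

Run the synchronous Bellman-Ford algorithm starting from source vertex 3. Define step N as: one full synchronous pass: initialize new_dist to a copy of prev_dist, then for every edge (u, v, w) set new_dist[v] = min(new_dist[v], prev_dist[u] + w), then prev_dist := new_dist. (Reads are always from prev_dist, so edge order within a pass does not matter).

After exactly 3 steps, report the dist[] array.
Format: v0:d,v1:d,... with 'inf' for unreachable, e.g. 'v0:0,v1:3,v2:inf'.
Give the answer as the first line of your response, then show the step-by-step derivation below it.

v0:inf,v1:35,v2:12,v3:0,v4:inf,v5:inf,v6:15,v7:35

step 1: dist = v0:inf,v1:inf,v2:12,v3:0,v4:inf,v5:inf,v6:inf,v7:inf
step 2: dist = v0:inf,v1:inf,v2:12,v3:0,v4:inf,v5:inf,v6:15,v7:inf
step 3: dist = v0:inf,v1:35,v2:12,v3:0,v4:inf,v5:inf,v6:15,v7:35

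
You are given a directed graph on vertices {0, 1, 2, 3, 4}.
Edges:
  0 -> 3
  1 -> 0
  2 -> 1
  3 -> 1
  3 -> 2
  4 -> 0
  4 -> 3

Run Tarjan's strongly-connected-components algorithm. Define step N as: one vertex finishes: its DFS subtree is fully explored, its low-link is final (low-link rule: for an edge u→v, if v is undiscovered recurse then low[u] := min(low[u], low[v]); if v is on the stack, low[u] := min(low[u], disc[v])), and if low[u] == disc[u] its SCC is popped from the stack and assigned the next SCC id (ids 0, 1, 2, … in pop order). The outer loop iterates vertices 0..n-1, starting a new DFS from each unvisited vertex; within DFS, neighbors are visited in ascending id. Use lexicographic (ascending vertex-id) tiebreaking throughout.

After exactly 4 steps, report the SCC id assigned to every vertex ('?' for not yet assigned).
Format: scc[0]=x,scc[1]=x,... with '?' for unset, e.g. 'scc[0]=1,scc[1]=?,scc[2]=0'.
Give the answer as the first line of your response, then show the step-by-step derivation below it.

scc[0]=0,scc[1]=0,scc[2]=0,scc[3]=0,scc[4]=?

step 1: low=(low[0]=0,low[1]=0,low[2]=?,low[3]=1,low[4]=?); scc=(scc[0]=?,scc[1]=?,scc[2]=?,scc[3]=?,scc[4]=?)
step 2: low=(low[0]=0,low[1]=0,low[2]=2,low[3]=0,low[4]=?); scc=(scc[0]=?,scc[1]=?,scc[2]=?,scc[3]=?,scc[4]=?)
step 3: low=(low[0]=0,low[1]=0,low[2]=2,low[3]=0,low[4]=?); scc=(scc[0]=?,scc[1]=?,scc[2]=?,scc[3]=?,scc[4]=?)
step 4: low=(low[0]=0,low[1]=0,low[2]=2,low[3]=0,low[4]=?); scc=(scc[0]=0,scc[1]=0,scc[2]=0,scc[3]=0,scc[4]=?)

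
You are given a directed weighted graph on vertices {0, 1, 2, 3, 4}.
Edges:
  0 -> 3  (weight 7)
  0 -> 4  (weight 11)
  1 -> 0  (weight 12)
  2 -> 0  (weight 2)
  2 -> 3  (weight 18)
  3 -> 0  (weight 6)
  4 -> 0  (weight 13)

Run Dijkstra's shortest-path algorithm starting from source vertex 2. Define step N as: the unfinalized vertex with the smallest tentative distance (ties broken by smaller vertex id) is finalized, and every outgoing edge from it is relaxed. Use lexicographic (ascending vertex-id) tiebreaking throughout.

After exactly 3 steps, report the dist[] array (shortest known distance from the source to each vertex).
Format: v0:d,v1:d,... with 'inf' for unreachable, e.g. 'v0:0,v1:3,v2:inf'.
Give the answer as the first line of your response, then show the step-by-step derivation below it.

v0:2,v1:inf,v2:0,v3:9,v4:13

step 1: dist = v0:2,v1:inf,v2:0,v3:18,v4:inf
step 2: dist = v0:2,v1:inf,v2:0,v3:9,v4:13
step 3: dist = v0:2,v1:inf,v2:0,v3:9,v4:13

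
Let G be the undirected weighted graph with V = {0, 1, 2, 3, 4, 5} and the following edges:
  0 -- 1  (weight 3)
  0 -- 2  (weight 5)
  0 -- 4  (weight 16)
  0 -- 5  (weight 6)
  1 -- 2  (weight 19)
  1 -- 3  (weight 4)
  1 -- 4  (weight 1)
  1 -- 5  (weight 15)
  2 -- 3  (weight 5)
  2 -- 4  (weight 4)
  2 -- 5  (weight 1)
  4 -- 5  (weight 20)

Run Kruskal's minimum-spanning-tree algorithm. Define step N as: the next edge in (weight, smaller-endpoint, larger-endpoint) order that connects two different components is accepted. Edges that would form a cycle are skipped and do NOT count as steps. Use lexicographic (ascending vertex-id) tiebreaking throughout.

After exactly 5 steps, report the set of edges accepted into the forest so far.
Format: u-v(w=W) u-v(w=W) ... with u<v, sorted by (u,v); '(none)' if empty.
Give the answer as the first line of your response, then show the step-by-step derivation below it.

0-1(w=3) 1-3(w=4) 1-4(w=1) 2-4(w=4) 2-5(w=1)

step 1: add edge 1-4 (w=1); MST = {1-4(w=1)}
step 2: add edge 2-5 (w=1); MST = {1-4(w=1) 2-5(w=1)}
step 3: add edge 0-1 (w=3); MST = {0-1(w=3) 1-4(w=1) 2-5(w=1)}
step 4: add edge 1-3 (w=4); MST = {0-1(w=3) 1-3(w=4) 1-4(w=1) 2-5(w=1)}
step 5: add edge 2-4 (w=4); MST = {0-1(w=3) 1-3(w=4) 1-4(w=1) 2-4(w=4) 2-5(w=1)}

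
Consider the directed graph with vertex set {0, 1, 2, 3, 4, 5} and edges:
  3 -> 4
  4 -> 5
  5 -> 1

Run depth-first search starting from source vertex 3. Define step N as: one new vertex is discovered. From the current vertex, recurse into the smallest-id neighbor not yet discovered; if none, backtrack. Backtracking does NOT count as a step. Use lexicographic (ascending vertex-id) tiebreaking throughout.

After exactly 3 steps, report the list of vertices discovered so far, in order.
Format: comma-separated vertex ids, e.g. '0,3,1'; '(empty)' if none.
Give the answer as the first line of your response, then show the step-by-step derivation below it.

3,4,5

step 1: discover 3; path=3; order=3
step 2: discover 4; path=3>4; order=3,4
step 3: discover 5; path=3>4>5; order=3,4,5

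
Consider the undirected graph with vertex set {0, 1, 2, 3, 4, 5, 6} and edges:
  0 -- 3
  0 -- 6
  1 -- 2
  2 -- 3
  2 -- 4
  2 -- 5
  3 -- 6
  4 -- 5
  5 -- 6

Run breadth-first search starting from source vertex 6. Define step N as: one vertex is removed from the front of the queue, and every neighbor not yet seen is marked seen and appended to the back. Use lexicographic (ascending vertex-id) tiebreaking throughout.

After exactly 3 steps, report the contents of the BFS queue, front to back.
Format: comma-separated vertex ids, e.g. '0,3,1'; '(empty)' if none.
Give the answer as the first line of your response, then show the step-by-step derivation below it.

5,2

step 1: dequeue 6; queue=[0,3,5]; order=6
step 2: dequeue 0; queue=[3,5]; order=6,0
step 3: dequeue 3; queue=[5,2]; order=6,0,3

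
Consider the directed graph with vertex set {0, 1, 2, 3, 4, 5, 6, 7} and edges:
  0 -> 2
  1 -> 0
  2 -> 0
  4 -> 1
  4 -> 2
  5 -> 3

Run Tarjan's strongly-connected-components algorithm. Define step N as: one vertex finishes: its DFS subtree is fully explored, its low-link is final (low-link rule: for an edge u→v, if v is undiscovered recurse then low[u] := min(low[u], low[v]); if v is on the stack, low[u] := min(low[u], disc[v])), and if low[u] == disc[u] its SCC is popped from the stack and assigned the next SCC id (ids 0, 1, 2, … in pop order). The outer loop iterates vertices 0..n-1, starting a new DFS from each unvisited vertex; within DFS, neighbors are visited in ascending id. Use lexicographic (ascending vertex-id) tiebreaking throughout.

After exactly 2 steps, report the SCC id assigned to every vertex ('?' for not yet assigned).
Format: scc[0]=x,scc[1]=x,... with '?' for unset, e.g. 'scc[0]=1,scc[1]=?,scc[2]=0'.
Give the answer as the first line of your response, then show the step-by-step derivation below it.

scc[0]=0,scc[1]=?,scc[2]=0,scc[3]=?,scc[4]=?,scc[5]=?,scc[6]=?,scc[7]=?

step 1: low=(low[0]=0,low[1]=?,low[2]=0,low[3]=?,low[4]=?,low[5]=?,low[6]=?,low[7]=?); scc=(scc[0]=?,scc[1]=?,scc[2]=?,scc[3]=?,scc[4]=?,scc[5]=?,scc[6]=?,scc[7]=?)
step 2: low=(low[0]=0,low[1]=?,low[2]=0,low[3]=?,low[4]=?,low[5]=?,low[6]=?,low[7]=?); scc=(scc[0]=0,scc[1]=?,scc[2]=0,scc[3]=?,scc[4]=?,scc[5]=?,scc[6]=?,scc[7]=?)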